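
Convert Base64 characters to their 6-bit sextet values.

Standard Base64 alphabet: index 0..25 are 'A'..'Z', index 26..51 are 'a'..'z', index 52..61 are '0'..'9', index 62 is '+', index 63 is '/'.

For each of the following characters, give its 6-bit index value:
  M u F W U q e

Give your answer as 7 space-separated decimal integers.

'M': A..Z range, ord('M') − ord('A') = 12
'u': a..z range, 26 + ord('u') − ord('a') = 46
'F': A..Z range, ord('F') − ord('A') = 5
'W': A..Z range, ord('W') − ord('A') = 22
'U': A..Z range, ord('U') − ord('A') = 20
'q': a..z range, 26 + ord('q') − ord('a') = 42
'e': a..z range, 26 + ord('e') − ord('a') = 30

Answer: 12 46 5 22 20 42 30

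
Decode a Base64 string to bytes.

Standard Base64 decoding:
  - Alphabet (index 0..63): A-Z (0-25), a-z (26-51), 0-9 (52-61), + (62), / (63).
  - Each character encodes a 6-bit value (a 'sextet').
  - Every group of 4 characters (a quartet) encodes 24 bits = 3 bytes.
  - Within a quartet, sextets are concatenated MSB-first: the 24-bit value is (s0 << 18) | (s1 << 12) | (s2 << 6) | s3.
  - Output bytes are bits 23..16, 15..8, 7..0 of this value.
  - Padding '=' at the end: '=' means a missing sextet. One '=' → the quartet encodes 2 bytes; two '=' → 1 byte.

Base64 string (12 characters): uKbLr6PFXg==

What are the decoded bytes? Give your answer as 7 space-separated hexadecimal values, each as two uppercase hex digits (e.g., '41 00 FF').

After char 0 ('u'=46): chars_in_quartet=1 acc=0x2E bytes_emitted=0
After char 1 ('K'=10): chars_in_quartet=2 acc=0xB8A bytes_emitted=0
After char 2 ('b'=27): chars_in_quartet=3 acc=0x2E29B bytes_emitted=0
After char 3 ('L'=11): chars_in_quartet=4 acc=0xB8A6CB -> emit B8 A6 CB, reset; bytes_emitted=3
After char 4 ('r'=43): chars_in_quartet=1 acc=0x2B bytes_emitted=3
After char 5 ('6'=58): chars_in_quartet=2 acc=0xAFA bytes_emitted=3
After char 6 ('P'=15): chars_in_quartet=3 acc=0x2BE8F bytes_emitted=3
After char 7 ('F'=5): chars_in_quartet=4 acc=0xAFA3C5 -> emit AF A3 C5, reset; bytes_emitted=6
After char 8 ('X'=23): chars_in_quartet=1 acc=0x17 bytes_emitted=6
After char 9 ('g'=32): chars_in_quartet=2 acc=0x5E0 bytes_emitted=6
Padding '==': partial quartet acc=0x5E0 -> emit 5E; bytes_emitted=7

Answer: B8 A6 CB AF A3 C5 5E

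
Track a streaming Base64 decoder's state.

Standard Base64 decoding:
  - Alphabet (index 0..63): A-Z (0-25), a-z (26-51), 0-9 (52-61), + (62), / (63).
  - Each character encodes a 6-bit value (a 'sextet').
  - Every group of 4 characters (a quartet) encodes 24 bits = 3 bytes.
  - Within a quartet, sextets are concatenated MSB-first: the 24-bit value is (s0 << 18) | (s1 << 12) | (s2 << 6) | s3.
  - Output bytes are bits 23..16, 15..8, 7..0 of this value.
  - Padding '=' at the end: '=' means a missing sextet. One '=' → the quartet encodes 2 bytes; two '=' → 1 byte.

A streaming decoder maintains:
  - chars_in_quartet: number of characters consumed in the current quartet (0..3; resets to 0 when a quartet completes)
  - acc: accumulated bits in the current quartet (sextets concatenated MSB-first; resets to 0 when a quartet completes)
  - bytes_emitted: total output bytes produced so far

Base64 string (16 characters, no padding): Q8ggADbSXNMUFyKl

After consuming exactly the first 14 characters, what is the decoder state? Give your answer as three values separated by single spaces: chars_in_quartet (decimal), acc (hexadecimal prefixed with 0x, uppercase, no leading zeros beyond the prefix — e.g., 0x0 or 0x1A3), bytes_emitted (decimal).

Answer: 2 0x172 9

Derivation:
After char 0 ('Q'=16): chars_in_quartet=1 acc=0x10 bytes_emitted=0
After char 1 ('8'=60): chars_in_quartet=2 acc=0x43C bytes_emitted=0
After char 2 ('g'=32): chars_in_quartet=3 acc=0x10F20 bytes_emitted=0
After char 3 ('g'=32): chars_in_quartet=4 acc=0x43C820 -> emit 43 C8 20, reset; bytes_emitted=3
After char 4 ('A'=0): chars_in_quartet=1 acc=0x0 bytes_emitted=3
After char 5 ('D'=3): chars_in_quartet=2 acc=0x3 bytes_emitted=3
After char 6 ('b'=27): chars_in_quartet=3 acc=0xDB bytes_emitted=3
After char 7 ('S'=18): chars_in_quartet=4 acc=0x36D2 -> emit 00 36 D2, reset; bytes_emitted=6
After char 8 ('X'=23): chars_in_quartet=1 acc=0x17 bytes_emitted=6
After char 9 ('N'=13): chars_in_quartet=2 acc=0x5CD bytes_emitted=6
After char 10 ('M'=12): chars_in_quartet=3 acc=0x1734C bytes_emitted=6
After char 11 ('U'=20): chars_in_quartet=4 acc=0x5CD314 -> emit 5C D3 14, reset; bytes_emitted=9
After char 12 ('F'=5): chars_in_quartet=1 acc=0x5 bytes_emitted=9
After char 13 ('y'=50): chars_in_quartet=2 acc=0x172 bytes_emitted=9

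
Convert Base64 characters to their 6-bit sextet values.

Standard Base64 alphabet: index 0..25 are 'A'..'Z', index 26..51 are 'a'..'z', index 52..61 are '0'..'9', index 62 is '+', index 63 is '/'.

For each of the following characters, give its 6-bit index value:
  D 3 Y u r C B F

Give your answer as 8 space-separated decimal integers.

Answer: 3 55 24 46 43 2 1 5

Derivation:
'D': A..Z range, ord('D') − ord('A') = 3
'3': 0..9 range, 52 + ord('3') − ord('0') = 55
'Y': A..Z range, ord('Y') − ord('A') = 24
'u': a..z range, 26 + ord('u') − ord('a') = 46
'r': a..z range, 26 + ord('r') − ord('a') = 43
'C': A..Z range, ord('C') − ord('A') = 2
'B': A..Z range, ord('B') − ord('A') = 1
'F': A..Z range, ord('F') − ord('A') = 5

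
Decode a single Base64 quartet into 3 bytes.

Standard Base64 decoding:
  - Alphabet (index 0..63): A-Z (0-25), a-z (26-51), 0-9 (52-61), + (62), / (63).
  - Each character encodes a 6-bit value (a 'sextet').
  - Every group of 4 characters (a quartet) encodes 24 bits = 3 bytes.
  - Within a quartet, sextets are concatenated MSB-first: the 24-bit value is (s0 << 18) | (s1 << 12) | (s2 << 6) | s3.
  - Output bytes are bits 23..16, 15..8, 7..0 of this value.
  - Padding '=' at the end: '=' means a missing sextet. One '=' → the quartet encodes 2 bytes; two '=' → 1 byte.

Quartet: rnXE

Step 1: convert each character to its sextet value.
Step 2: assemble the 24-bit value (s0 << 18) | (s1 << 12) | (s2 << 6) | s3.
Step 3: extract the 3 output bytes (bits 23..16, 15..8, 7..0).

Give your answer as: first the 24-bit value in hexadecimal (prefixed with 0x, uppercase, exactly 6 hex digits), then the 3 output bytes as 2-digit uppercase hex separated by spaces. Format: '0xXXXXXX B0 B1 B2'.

Answer: 0xAE75C4 AE 75 C4

Derivation:
Sextets: r=43, n=39, X=23, E=4
24-bit: (43<<18) | (39<<12) | (23<<6) | 4
      = 0xAC0000 | 0x027000 | 0x0005C0 | 0x000004
      = 0xAE75C4
Bytes: (v>>16)&0xFF=AE, (v>>8)&0xFF=75, v&0xFF=C4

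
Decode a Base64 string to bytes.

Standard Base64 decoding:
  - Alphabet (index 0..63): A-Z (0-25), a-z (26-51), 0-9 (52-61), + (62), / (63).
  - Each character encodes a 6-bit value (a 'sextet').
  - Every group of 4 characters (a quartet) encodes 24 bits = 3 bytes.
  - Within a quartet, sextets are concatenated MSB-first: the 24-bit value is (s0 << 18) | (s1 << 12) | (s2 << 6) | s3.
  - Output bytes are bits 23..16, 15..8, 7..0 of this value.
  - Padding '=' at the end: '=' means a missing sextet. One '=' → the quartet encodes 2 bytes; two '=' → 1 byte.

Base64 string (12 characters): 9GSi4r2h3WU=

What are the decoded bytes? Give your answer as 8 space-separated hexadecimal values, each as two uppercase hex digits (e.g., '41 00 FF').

After char 0 ('9'=61): chars_in_quartet=1 acc=0x3D bytes_emitted=0
After char 1 ('G'=6): chars_in_quartet=2 acc=0xF46 bytes_emitted=0
After char 2 ('S'=18): chars_in_quartet=3 acc=0x3D192 bytes_emitted=0
After char 3 ('i'=34): chars_in_quartet=4 acc=0xF464A2 -> emit F4 64 A2, reset; bytes_emitted=3
After char 4 ('4'=56): chars_in_quartet=1 acc=0x38 bytes_emitted=3
After char 5 ('r'=43): chars_in_quartet=2 acc=0xE2B bytes_emitted=3
After char 6 ('2'=54): chars_in_quartet=3 acc=0x38AF6 bytes_emitted=3
After char 7 ('h'=33): chars_in_quartet=4 acc=0xE2BDA1 -> emit E2 BD A1, reset; bytes_emitted=6
After char 8 ('3'=55): chars_in_quartet=1 acc=0x37 bytes_emitted=6
After char 9 ('W'=22): chars_in_quartet=2 acc=0xDD6 bytes_emitted=6
After char 10 ('U'=20): chars_in_quartet=3 acc=0x37594 bytes_emitted=6
Padding '=': partial quartet acc=0x37594 -> emit DD 65; bytes_emitted=8

Answer: F4 64 A2 E2 BD A1 DD 65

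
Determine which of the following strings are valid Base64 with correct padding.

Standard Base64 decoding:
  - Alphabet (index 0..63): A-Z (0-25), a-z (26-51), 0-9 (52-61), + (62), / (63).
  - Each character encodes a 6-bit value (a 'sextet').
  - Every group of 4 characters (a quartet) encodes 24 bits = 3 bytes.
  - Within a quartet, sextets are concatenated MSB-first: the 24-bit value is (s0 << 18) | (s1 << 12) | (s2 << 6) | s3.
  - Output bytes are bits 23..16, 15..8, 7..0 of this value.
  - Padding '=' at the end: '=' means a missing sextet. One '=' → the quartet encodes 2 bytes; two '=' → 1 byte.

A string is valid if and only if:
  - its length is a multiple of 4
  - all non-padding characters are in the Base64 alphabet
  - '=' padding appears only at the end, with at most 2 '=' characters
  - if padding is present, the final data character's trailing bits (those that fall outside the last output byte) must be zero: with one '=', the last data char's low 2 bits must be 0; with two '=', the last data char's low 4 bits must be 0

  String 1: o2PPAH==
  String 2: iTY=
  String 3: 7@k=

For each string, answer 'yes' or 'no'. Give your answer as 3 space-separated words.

Answer: no yes no

Derivation:
String 1: 'o2PPAH==' → invalid (bad trailing bits)
String 2: 'iTY=' → valid
String 3: '7@k=' → invalid (bad char(s): ['@'])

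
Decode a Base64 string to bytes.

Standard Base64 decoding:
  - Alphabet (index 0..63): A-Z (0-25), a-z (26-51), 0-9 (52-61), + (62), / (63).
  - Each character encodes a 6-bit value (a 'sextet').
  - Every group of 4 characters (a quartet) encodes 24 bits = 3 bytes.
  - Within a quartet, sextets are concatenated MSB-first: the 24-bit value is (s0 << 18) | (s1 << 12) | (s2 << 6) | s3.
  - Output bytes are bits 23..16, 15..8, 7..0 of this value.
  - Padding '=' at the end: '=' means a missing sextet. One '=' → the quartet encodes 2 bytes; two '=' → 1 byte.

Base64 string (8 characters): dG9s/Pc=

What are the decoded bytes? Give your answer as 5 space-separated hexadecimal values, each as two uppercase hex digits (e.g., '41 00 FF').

Answer: 74 6F 6C FC F7

Derivation:
After char 0 ('d'=29): chars_in_quartet=1 acc=0x1D bytes_emitted=0
After char 1 ('G'=6): chars_in_quartet=2 acc=0x746 bytes_emitted=0
After char 2 ('9'=61): chars_in_quartet=3 acc=0x1D1BD bytes_emitted=0
After char 3 ('s'=44): chars_in_quartet=4 acc=0x746F6C -> emit 74 6F 6C, reset; bytes_emitted=3
After char 4 ('/'=63): chars_in_quartet=1 acc=0x3F bytes_emitted=3
After char 5 ('P'=15): chars_in_quartet=2 acc=0xFCF bytes_emitted=3
After char 6 ('c'=28): chars_in_quartet=3 acc=0x3F3DC bytes_emitted=3
Padding '=': partial quartet acc=0x3F3DC -> emit FC F7; bytes_emitted=5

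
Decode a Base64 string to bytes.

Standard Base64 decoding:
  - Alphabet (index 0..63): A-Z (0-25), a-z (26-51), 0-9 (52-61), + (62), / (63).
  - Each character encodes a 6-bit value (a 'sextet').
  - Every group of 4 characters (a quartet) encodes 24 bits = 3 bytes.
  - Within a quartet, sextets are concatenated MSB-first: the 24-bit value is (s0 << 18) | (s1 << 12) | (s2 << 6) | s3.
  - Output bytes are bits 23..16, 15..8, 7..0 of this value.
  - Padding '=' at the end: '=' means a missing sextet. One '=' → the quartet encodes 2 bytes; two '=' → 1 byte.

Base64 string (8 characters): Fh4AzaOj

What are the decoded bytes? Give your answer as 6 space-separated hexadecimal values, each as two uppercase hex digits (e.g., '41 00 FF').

Answer: 16 1E 00 CD A3 A3

Derivation:
After char 0 ('F'=5): chars_in_quartet=1 acc=0x5 bytes_emitted=0
After char 1 ('h'=33): chars_in_quartet=2 acc=0x161 bytes_emitted=0
After char 2 ('4'=56): chars_in_quartet=3 acc=0x5878 bytes_emitted=0
After char 3 ('A'=0): chars_in_quartet=4 acc=0x161E00 -> emit 16 1E 00, reset; bytes_emitted=3
After char 4 ('z'=51): chars_in_quartet=1 acc=0x33 bytes_emitted=3
After char 5 ('a'=26): chars_in_quartet=2 acc=0xCDA bytes_emitted=3
After char 6 ('O'=14): chars_in_quartet=3 acc=0x3368E bytes_emitted=3
After char 7 ('j'=35): chars_in_quartet=4 acc=0xCDA3A3 -> emit CD A3 A3, reset; bytes_emitted=6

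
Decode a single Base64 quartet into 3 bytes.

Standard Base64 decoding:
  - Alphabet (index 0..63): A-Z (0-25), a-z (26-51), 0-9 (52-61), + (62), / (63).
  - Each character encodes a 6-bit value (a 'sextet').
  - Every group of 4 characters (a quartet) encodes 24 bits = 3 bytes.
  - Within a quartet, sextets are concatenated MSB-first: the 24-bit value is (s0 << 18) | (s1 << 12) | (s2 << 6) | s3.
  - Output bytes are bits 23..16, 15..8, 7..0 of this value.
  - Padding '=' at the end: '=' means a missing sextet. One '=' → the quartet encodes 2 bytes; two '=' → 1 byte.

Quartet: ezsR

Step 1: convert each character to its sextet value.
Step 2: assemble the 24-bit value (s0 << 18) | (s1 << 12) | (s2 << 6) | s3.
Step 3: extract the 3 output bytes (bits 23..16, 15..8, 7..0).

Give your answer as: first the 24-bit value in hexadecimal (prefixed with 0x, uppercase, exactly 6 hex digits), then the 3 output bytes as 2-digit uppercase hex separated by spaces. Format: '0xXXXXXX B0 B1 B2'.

Sextets: e=30, z=51, s=44, R=17
24-bit: (30<<18) | (51<<12) | (44<<6) | 17
      = 0x780000 | 0x033000 | 0x000B00 | 0x000011
      = 0x7B3B11
Bytes: (v>>16)&0xFF=7B, (v>>8)&0xFF=3B, v&0xFF=11

Answer: 0x7B3B11 7B 3B 11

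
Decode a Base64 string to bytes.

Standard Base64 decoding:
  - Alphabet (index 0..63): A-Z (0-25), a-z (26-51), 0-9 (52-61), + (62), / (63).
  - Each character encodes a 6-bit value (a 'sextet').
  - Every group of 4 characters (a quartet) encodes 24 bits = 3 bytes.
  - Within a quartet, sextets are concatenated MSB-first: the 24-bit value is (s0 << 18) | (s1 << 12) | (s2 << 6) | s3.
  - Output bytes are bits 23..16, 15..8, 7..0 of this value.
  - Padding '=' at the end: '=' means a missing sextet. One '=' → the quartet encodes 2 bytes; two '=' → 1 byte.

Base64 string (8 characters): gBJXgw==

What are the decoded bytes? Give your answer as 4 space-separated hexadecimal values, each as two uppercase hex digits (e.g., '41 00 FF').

Answer: 80 12 57 83

Derivation:
After char 0 ('g'=32): chars_in_quartet=1 acc=0x20 bytes_emitted=0
After char 1 ('B'=1): chars_in_quartet=2 acc=0x801 bytes_emitted=0
After char 2 ('J'=9): chars_in_quartet=3 acc=0x20049 bytes_emitted=0
After char 3 ('X'=23): chars_in_quartet=4 acc=0x801257 -> emit 80 12 57, reset; bytes_emitted=3
After char 4 ('g'=32): chars_in_quartet=1 acc=0x20 bytes_emitted=3
After char 5 ('w'=48): chars_in_quartet=2 acc=0x830 bytes_emitted=3
Padding '==': partial quartet acc=0x830 -> emit 83; bytes_emitted=4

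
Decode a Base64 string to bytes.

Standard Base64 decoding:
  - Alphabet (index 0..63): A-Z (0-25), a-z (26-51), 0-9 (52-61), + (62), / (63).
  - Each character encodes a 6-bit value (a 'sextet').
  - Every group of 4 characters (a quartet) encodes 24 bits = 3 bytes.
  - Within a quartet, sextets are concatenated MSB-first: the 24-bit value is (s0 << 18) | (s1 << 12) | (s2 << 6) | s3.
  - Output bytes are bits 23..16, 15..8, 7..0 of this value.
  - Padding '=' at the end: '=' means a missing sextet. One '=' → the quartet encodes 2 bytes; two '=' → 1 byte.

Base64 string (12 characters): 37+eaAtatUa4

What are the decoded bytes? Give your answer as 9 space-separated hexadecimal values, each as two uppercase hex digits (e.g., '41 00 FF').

After char 0 ('3'=55): chars_in_quartet=1 acc=0x37 bytes_emitted=0
After char 1 ('7'=59): chars_in_quartet=2 acc=0xDFB bytes_emitted=0
After char 2 ('+'=62): chars_in_quartet=3 acc=0x37EFE bytes_emitted=0
After char 3 ('e'=30): chars_in_quartet=4 acc=0xDFBF9E -> emit DF BF 9E, reset; bytes_emitted=3
After char 4 ('a'=26): chars_in_quartet=1 acc=0x1A bytes_emitted=3
After char 5 ('A'=0): chars_in_quartet=2 acc=0x680 bytes_emitted=3
After char 6 ('t'=45): chars_in_quartet=3 acc=0x1A02D bytes_emitted=3
After char 7 ('a'=26): chars_in_quartet=4 acc=0x680B5A -> emit 68 0B 5A, reset; bytes_emitted=6
After char 8 ('t'=45): chars_in_quartet=1 acc=0x2D bytes_emitted=6
After char 9 ('U'=20): chars_in_quartet=2 acc=0xB54 bytes_emitted=6
After char 10 ('a'=26): chars_in_quartet=3 acc=0x2D51A bytes_emitted=6
After char 11 ('4'=56): chars_in_quartet=4 acc=0xB546B8 -> emit B5 46 B8, reset; bytes_emitted=9

Answer: DF BF 9E 68 0B 5A B5 46 B8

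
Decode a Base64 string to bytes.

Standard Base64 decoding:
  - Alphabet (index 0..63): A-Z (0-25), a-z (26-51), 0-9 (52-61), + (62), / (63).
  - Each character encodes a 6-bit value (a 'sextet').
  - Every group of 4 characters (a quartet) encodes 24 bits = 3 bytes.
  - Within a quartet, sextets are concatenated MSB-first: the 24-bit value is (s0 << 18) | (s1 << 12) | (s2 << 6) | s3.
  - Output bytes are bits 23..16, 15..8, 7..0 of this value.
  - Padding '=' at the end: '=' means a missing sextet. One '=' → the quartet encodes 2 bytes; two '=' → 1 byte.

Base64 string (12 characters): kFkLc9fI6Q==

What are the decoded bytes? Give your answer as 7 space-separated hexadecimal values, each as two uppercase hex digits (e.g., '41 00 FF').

After char 0 ('k'=36): chars_in_quartet=1 acc=0x24 bytes_emitted=0
After char 1 ('F'=5): chars_in_quartet=2 acc=0x905 bytes_emitted=0
After char 2 ('k'=36): chars_in_quartet=3 acc=0x24164 bytes_emitted=0
After char 3 ('L'=11): chars_in_quartet=4 acc=0x90590B -> emit 90 59 0B, reset; bytes_emitted=3
After char 4 ('c'=28): chars_in_quartet=1 acc=0x1C bytes_emitted=3
After char 5 ('9'=61): chars_in_quartet=2 acc=0x73D bytes_emitted=3
After char 6 ('f'=31): chars_in_quartet=3 acc=0x1CF5F bytes_emitted=3
After char 7 ('I'=8): chars_in_quartet=4 acc=0x73D7C8 -> emit 73 D7 C8, reset; bytes_emitted=6
After char 8 ('6'=58): chars_in_quartet=1 acc=0x3A bytes_emitted=6
After char 9 ('Q'=16): chars_in_quartet=2 acc=0xE90 bytes_emitted=6
Padding '==': partial quartet acc=0xE90 -> emit E9; bytes_emitted=7

Answer: 90 59 0B 73 D7 C8 E9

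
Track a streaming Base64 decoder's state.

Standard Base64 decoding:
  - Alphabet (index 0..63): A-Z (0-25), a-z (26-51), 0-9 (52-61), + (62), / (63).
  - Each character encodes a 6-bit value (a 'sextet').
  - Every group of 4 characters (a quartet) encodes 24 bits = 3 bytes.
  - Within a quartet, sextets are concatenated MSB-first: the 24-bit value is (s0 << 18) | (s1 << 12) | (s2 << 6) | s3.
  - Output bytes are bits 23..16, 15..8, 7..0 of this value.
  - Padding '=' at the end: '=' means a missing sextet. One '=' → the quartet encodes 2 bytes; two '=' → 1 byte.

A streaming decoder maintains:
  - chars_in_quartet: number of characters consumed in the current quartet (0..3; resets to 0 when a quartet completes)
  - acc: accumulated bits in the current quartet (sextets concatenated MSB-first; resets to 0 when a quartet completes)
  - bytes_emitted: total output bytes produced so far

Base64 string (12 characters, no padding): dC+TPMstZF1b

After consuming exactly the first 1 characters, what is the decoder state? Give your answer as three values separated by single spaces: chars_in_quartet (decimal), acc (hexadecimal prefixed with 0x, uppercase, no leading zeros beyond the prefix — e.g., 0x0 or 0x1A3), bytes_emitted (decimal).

Answer: 1 0x1D 0

Derivation:
After char 0 ('d'=29): chars_in_quartet=1 acc=0x1D bytes_emitted=0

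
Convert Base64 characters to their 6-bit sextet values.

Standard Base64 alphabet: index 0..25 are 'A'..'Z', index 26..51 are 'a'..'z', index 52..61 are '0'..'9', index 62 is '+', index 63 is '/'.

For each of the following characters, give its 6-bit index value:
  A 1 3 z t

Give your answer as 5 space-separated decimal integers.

Answer: 0 53 55 51 45

Derivation:
'A': A..Z range, ord('A') − ord('A') = 0
'1': 0..9 range, 52 + ord('1') − ord('0') = 53
'3': 0..9 range, 52 + ord('3') − ord('0') = 55
'z': a..z range, 26 + ord('z') − ord('a') = 51
't': a..z range, 26 + ord('t') − ord('a') = 45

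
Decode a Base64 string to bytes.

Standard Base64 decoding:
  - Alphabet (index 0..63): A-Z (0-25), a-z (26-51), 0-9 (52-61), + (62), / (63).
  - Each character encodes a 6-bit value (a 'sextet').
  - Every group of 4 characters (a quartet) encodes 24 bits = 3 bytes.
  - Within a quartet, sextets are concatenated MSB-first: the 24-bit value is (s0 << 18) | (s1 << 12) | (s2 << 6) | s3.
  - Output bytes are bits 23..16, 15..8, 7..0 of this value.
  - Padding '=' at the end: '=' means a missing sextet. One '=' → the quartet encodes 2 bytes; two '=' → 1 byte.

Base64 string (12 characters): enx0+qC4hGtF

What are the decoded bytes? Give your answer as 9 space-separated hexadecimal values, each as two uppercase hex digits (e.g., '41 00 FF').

After char 0 ('e'=30): chars_in_quartet=1 acc=0x1E bytes_emitted=0
After char 1 ('n'=39): chars_in_quartet=2 acc=0x7A7 bytes_emitted=0
After char 2 ('x'=49): chars_in_quartet=3 acc=0x1E9F1 bytes_emitted=0
After char 3 ('0'=52): chars_in_quartet=4 acc=0x7A7C74 -> emit 7A 7C 74, reset; bytes_emitted=3
After char 4 ('+'=62): chars_in_quartet=1 acc=0x3E bytes_emitted=3
After char 5 ('q'=42): chars_in_quartet=2 acc=0xFAA bytes_emitted=3
After char 6 ('C'=2): chars_in_quartet=3 acc=0x3EA82 bytes_emitted=3
After char 7 ('4'=56): chars_in_quartet=4 acc=0xFAA0B8 -> emit FA A0 B8, reset; bytes_emitted=6
After char 8 ('h'=33): chars_in_quartet=1 acc=0x21 bytes_emitted=6
After char 9 ('G'=6): chars_in_quartet=2 acc=0x846 bytes_emitted=6
After char 10 ('t'=45): chars_in_quartet=3 acc=0x211AD bytes_emitted=6
After char 11 ('F'=5): chars_in_quartet=4 acc=0x846B45 -> emit 84 6B 45, reset; bytes_emitted=9

Answer: 7A 7C 74 FA A0 B8 84 6B 45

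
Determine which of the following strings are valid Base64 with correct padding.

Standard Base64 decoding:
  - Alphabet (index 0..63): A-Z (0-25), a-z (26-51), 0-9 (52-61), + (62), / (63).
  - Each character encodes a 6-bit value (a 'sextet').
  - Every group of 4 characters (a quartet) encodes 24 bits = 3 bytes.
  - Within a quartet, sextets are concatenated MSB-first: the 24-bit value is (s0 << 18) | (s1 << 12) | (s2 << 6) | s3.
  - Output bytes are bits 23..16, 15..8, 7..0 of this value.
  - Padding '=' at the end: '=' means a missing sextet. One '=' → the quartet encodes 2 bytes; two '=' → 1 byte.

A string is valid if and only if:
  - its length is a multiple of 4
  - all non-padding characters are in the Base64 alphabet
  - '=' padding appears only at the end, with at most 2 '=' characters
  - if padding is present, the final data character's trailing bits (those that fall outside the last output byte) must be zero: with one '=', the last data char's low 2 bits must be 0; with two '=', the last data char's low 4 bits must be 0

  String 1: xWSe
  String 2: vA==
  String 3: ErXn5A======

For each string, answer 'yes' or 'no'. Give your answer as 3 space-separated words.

String 1: 'xWSe' → valid
String 2: 'vA==' → valid
String 3: 'ErXn5A======' → invalid (6 pad chars (max 2))

Answer: yes yes no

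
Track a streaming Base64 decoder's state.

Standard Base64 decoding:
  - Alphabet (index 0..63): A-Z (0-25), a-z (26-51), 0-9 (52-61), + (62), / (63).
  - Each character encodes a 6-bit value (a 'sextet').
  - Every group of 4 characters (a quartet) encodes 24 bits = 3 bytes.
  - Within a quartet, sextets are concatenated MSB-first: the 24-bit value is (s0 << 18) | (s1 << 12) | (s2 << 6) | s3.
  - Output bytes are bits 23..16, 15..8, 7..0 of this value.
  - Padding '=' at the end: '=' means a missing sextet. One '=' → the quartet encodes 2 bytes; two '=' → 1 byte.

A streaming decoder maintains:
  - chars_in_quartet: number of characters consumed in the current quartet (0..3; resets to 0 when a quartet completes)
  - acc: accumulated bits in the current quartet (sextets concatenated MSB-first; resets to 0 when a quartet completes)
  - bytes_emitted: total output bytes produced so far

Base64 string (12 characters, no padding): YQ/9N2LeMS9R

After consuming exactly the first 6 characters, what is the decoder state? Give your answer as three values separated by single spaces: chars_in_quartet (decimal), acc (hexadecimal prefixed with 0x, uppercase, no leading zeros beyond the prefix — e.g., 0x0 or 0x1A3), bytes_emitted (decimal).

Answer: 2 0x376 3

Derivation:
After char 0 ('Y'=24): chars_in_quartet=1 acc=0x18 bytes_emitted=0
After char 1 ('Q'=16): chars_in_quartet=2 acc=0x610 bytes_emitted=0
After char 2 ('/'=63): chars_in_quartet=3 acc=0x1843F bytes_emitted=0
After char 3 ('9'=61): chars_in_quartet=4 acc=0x610FFD -> emit 61 0F FD, reset; bytes_emitted=3
After char 4 ('N'=13): chars_in_quartet=1 acc=0xD bytes_emitted=3
After char 5 ('2'=54): chars_in_quartet=2 acc=0x376 bytes_emitted=3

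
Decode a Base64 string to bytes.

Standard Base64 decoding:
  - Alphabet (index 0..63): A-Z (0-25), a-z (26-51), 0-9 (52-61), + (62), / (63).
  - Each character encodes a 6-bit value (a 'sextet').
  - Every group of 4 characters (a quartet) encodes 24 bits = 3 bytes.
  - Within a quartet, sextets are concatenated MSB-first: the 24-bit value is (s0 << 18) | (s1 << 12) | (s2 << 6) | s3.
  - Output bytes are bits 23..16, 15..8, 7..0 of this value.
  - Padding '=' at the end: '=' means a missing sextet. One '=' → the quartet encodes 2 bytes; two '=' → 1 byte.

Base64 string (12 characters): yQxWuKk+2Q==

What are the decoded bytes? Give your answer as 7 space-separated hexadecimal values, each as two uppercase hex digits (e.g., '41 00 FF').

After char 0 ('y'=50): chars_in_quartet=1 acc=0x32 bytes_emitted=0
After char 1 ('Q'=16): chars_in_quartet=2 acc=0xC90 bytes_emitted=0
After char 2 ('x'=49): chars_in_quartet=3 acc=0x32431 bytes_emitted=0
After char 3 ('W'=22): chars_in_quartet=4 acc=0xC90C56 -> emit C9 0C 56, reset; bytes_emitted=3
After char 4 ('u'=46): chars_in_quartet=1 acc=0x2E bytes_emitted=3
After char 5 ('K'=10): chars_in_quartet=2 acc=0xB8A bytes_emitted=3
After char 6 ('k'=36): chars_in_quartet=3 acc=0x2E2A4 bytes_emitted=3
After char 7 ('+'=62): chars_in_quartet=4 acc=0xB8A93E -> emit B8 A9 3E, reset; bytes_emitted=6
After char 8 ('2'=54): chars_in_quartet=1 acc=0x36 bytes_emitted=6
After char 9 ('Q'=16): chars_in_quartet=2 acc=0xD90 bytes_emitted=6
Padding '==': partial quartet acc=0xD90 -> emit D9; bytes_emitted=7

Answer: C9 0C 56 B8 A9 3E D9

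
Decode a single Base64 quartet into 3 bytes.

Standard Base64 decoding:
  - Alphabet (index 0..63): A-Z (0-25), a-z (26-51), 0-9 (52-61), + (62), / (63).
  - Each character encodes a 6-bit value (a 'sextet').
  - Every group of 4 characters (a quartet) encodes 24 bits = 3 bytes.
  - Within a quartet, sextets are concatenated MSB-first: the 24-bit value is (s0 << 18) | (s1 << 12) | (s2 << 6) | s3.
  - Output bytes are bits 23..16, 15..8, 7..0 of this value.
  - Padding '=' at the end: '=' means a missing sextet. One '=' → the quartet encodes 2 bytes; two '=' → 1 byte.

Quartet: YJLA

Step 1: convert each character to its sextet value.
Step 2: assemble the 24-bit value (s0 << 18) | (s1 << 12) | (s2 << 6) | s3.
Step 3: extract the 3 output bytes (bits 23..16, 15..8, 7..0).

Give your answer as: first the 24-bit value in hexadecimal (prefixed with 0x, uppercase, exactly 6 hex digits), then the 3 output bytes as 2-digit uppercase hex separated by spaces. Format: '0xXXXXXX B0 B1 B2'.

Answer: 0x6092C0 60 92 C0

Derivation:
Sextets: Y=24, J=9, L=11, A=0
24-bit: (24<<18) | (9<<12) | (11<<6) | 0
      = 0x600000 | 0x009000 | 0x0002C0 | 0x000000
      = 0x6092C0
Bytes: (v>>16)&0xFF=60, (v>>8)&0xFF=92, v&0xFF=C0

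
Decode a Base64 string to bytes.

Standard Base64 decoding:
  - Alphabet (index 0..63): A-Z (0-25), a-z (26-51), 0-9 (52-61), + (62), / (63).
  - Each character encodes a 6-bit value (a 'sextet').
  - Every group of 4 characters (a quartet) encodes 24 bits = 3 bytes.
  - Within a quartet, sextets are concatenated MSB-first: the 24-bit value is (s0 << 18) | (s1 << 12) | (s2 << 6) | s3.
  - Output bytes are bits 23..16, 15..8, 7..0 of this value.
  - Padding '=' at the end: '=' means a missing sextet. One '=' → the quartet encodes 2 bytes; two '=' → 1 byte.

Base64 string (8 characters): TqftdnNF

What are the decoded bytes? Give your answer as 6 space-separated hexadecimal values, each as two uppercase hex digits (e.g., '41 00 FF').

After char 0 ('T'=19): chars_in_quartet=1 acc=0x13 bytes_emitted=0
After char 1 ('q'=42): chars_in_quartet=2 acc=0x4EA bytes_emitted=0
After char 2 ('f'=31): chars_in_quartet=3 acc=0x13A9F bytes_emitted=0
After char 3 ('t'=45): chars_in_quartet=4 acc=0x4EA7ED -> emit 4E A7 ED, reset; bytes_emitted=3
After char 4 ('d'=29): chars_in_quartet=1 acc=0x1D bytes_emitted=3
After char 5 ('n'=39): chars_in_quartet=2 acc=0x767 bytes_emitted=3
After char 6 ('N'=13): chars_in_quartet=3 acc=0x1D9CD bytes_emitted=3
After char 7 ('F'=5): chars_in_quartet=4 acc=0x767345 -> emit 76 73 45, reset; bytes_emitted=6

Answer: 4E A7 ED 76 73 45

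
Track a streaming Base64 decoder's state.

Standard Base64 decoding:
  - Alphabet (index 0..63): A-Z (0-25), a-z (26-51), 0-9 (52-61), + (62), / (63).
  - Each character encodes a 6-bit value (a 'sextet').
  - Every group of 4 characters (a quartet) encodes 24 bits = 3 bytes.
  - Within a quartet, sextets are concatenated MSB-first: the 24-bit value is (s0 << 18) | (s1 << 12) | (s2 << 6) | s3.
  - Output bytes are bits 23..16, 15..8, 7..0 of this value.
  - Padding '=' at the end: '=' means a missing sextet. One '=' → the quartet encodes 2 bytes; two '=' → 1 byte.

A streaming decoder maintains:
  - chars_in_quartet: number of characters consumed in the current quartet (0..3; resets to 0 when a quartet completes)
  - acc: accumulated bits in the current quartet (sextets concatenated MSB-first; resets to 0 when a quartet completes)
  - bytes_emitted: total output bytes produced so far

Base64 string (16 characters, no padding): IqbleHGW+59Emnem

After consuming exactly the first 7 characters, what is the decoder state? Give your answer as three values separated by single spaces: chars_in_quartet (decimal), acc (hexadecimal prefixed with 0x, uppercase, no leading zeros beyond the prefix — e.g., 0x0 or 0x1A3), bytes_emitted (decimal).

After char 0 ('I'=8): chars_in_quartet=1 acc=0x8 bytes_emitted=0
After char 1 ('q'=42): chars_in_quartet=2 acc=0x22A bytes_emitted=0
After char 2 ('b'=27): chars_in_quartet=3 acc=0x8A9B bytes_emitted=0
After char 3 ('l'=37): chars_in_quartet=4 acc=0x22A6E5 -> emit 22 A6 E5, reset; bytes_emitted=3
After char 4 ('e'=30): chars_in_quartet=1 acc=0x1E bytes_emitted=3
After char 5 ('H'=7): chars_in_quartet=2 acc=0x787 bytes_emitted=3
After char 6 ('G'=6): chars_in_quartet=3 acc=0x1E1C6 bytes_emitted=3

Answer: 3 0x1E1C6 3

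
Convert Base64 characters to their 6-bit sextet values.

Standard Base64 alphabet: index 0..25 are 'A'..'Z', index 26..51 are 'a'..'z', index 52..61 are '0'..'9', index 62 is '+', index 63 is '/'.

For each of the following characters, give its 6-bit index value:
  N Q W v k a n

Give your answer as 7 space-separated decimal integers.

Answer: 13 16 22 47 36 26 39

Derivation:
'N': A..Z range, ord('N') − ord('A') = 13
'Q': A..Z range, ord('Q') − ord('A') = 16
'W': A..Z range, ord('W') − ord('A') = 22
'v': a..z range, 26 + ord('v') − ord('a') = 47
'k': a..z range, 26 + ord('k') − ord('a') = 36
'a': a..z range, 26 + ord('a') − ord('a') = 26
'n': a..z range, 26 + ord('n') − ord('a') = 39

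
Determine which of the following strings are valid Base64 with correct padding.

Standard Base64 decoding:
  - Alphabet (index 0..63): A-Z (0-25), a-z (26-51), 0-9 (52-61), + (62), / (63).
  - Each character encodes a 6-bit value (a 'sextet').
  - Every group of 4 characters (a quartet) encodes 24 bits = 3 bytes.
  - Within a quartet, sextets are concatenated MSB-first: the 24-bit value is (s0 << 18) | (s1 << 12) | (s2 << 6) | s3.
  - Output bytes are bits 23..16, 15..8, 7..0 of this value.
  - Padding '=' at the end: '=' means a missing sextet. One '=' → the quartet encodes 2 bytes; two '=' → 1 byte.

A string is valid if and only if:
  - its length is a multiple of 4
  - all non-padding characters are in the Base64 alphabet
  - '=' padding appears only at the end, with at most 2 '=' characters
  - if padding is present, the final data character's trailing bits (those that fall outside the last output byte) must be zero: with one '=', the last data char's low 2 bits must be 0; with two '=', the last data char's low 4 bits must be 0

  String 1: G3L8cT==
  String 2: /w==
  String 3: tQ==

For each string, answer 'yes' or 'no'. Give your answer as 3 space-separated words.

Answer: no yes yes

Derivation:
String 1: 'G3L8cT==' → invalid (bad trailing bits)
String 2: '/w==' → valid
String 3: 'tQ==' → valid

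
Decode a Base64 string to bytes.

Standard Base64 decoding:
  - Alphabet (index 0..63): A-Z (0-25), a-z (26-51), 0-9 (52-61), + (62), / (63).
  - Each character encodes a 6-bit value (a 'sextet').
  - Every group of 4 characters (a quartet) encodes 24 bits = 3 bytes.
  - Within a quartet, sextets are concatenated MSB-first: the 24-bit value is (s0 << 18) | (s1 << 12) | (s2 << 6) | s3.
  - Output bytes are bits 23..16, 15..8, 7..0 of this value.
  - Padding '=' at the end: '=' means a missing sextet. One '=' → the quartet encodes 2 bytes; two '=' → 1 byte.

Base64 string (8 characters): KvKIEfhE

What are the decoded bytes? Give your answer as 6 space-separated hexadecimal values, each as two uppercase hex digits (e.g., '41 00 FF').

Answer: 2A F2 88 11 F8 44

Derivation:
After char 0 ('K'=10): chars_in_quartet=1 acc=0xA bytes_emitted=0
After char 1 ('v'=47): chars_in_quartet=2 acc=0x2AF bytes_emitted=0
After char 2 ('K'=10): chars_in_quartet=3 acc=0xABCA bytes_emitted=0
After char 3 ('I'=8): chars_in_quartet=4 acc=0x2AF288 -> emit 2A F2 88, reset; bytes_emitted=3
After char 4 ('E'=4): chars_in_quartet=1 acc=0x4 bytes_emitted=3
After char 5 ('f'=31): chars_in_quartet=2 acc=0x11F bytes_emitted=3
After char 6 ('h'=33): chars_in_quartet=3 acc=0x47E1 bytes_emitted=3
After char 7 ('E'=4): chars_in_quartet=4 acc=0x11F844 -> emit 11 F8 44, reset; bytes_emitted=6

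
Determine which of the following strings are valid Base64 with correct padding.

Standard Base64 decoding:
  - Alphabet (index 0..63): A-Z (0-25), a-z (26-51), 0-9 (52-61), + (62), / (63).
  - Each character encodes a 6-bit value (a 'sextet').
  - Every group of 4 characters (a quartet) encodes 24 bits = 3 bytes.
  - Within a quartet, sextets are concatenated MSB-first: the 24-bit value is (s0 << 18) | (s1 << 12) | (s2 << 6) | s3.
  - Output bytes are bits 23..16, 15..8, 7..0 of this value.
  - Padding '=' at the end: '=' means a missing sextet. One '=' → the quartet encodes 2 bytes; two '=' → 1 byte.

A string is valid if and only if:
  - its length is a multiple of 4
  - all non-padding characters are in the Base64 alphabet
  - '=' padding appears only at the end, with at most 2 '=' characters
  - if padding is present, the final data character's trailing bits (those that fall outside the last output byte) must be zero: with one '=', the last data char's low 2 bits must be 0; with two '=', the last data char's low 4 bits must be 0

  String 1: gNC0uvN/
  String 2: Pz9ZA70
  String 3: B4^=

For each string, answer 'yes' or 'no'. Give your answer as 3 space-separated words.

Answer: yes no no

Derivation:
String 1: 'gNC0uvN/' → valid
String 2: 'Pz9ZA70' → invalid (len=7 not mult of 4)
String 3: 'B4^=' → invalid (bad char(s): ['^'])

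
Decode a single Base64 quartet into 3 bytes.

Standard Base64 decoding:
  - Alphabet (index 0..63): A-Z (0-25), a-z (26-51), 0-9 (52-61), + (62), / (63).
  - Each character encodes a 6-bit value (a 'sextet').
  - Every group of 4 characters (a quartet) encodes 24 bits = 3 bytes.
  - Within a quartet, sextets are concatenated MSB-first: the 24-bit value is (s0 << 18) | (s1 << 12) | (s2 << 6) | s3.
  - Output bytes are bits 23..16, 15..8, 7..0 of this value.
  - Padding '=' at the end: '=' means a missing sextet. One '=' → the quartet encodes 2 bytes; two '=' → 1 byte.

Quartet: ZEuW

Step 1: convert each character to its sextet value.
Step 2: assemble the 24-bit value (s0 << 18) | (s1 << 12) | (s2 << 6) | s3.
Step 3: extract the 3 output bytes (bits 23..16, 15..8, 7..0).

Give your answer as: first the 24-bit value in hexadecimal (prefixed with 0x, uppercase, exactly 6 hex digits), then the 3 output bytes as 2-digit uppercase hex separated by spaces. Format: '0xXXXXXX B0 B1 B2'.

Answer: 0x644B96 64 4B 96

Derivation:
Sextets: Z=25, E=4, u=46, W=22
24-bit: (25<<18) | (4<<12) | (46<<6) | 22
      = 0x640000 | 0x004000 | 0x000B80 | 0x000016
      = 0x644B96
Bytes: (v>>16)&0xFF=64, (v>>8)&0xFF=4B, v&0xFF=96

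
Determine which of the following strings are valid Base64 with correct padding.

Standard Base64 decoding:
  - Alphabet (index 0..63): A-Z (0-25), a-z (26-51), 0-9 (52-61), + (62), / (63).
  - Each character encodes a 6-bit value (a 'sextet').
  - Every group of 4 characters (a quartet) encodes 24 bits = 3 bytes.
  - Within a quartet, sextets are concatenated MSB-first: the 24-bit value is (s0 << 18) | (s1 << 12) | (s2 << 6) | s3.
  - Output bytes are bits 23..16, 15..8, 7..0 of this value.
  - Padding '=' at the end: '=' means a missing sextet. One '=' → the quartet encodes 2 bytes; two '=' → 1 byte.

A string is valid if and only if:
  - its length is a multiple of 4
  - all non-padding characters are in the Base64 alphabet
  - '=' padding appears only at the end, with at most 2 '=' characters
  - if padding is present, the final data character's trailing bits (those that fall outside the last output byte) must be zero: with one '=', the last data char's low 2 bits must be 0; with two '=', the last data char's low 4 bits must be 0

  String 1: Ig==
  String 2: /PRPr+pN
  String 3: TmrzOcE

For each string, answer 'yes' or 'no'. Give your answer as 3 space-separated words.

Answer: yes yes no

Derivation:
String 1: 'Ig==' → valid
String 2: '/PRPr+pN' → valid
String 3: 'TmrzOcE' → invalid (len=7 not mult of 4)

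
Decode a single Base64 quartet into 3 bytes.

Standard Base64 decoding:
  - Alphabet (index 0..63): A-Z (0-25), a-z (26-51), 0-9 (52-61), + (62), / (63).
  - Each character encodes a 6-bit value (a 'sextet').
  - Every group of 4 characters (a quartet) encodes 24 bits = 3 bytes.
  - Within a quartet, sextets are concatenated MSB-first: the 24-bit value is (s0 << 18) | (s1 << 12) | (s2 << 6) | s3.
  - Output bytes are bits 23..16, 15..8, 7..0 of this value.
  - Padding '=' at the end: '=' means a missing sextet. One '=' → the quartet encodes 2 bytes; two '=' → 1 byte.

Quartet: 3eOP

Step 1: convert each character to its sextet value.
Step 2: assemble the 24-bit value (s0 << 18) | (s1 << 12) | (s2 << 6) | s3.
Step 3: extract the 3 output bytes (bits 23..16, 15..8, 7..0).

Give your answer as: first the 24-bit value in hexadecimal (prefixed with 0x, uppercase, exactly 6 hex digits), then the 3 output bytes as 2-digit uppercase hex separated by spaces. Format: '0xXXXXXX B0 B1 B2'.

Sextets: 3=55, e=30, O=14, P=15
24-bit: (55<<18) | (30<<12) | (14<<6) | 15
      = 0xDC0000 | 0x01E000 | 0x000380 | 0x00000F
      = 0xDDE38F
Bytes: (v>>16)&0xFF=DD, (v>>8)&0xFF=E3, v&0xFF=8F

Answer: 0xDDE38F DD E3 8F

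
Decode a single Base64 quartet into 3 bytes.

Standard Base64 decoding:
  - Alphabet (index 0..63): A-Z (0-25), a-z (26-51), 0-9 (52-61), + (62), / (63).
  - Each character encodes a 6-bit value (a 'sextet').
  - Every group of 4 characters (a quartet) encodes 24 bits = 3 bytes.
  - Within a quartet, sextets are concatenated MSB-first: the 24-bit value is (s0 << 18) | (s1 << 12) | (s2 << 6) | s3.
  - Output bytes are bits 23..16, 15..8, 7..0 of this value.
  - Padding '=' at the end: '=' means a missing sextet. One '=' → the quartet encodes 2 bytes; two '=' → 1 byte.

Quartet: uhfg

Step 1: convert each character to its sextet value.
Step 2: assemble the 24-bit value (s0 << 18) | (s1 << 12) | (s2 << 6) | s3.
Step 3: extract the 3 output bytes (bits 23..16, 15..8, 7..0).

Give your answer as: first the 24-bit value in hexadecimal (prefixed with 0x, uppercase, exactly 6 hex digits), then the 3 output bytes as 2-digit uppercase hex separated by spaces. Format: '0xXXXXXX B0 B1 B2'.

Answer: 0xBA17E0 BA 17 E0

Derivation:
Sextets: u=46, h=33, f=31, g=32
24-bit: (46<<18) | (33<<12) | (31<<6) | 32
      = 0xB80000 | 0x021000 | 0x0007C0 | 0x000020
      = 0xBA17E0
Bytes: (v>>16)&0xFF=BA, (v>>8)&0xFF=17, v&0xFF=E0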